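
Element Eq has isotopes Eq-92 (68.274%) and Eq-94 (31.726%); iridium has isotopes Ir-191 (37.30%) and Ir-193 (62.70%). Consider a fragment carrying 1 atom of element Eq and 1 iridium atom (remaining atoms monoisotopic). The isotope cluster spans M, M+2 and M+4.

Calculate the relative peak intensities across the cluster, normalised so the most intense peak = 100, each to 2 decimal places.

Element Eq pattern (n=1): 0.68274 : 0.31726
Iridium pattern (n=1): 0.3730 : 0.6270
Convolve the two distributions (both contribute in 2-u steps):
  M: 0.68274×0.3730 = 0.254662
  M+2: 0.68274×0.6270 + 0.31726×0.3730 = 0.546416
  M+4: 0.31726×0.6270 = 0.198922
Scale to base peak (0.546416) = 100: 46.61 : 100.00 : 36.40

46.61 : 100.00 : 36.40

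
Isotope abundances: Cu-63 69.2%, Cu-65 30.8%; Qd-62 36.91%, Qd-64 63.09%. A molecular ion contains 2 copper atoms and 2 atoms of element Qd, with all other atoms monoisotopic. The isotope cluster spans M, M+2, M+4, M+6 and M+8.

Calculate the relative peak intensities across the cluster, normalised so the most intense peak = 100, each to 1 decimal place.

16.2 : 69.9 : 100.0 : 53.2 : 9.4

Copper pattern (n=2): 0.478864 : 0.426272 : 0.094864
Element Qd pattern (n=2): 0.13623481 : 0.46573038 : 0.39803481
Convolve the two distributions (both contribute in 2-u steps):
  M: 0.478864×0.13623481 = 0.065238
  M+2: 0.478864×0.46573038 + 0.426272×0.13623481 = 0.281095
  M+4: 0.478864×0.39803481 + 0.426272×0.46573038 + 0.094864×0.13623481 = 0.402056
  M+6: 0.426272×0.39803481 + 0.094864×0.46573038 = 0.213852
  M+8: 0.094864×0.39803481 = 0.037759
Scale to base peak (0.402056) = 100: 16.2 : 69.9 : 100.0 : 53.2 : 9.4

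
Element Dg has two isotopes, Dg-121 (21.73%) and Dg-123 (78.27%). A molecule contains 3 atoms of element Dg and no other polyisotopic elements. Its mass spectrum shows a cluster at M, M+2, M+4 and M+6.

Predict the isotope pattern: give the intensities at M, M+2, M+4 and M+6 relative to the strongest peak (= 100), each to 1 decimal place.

2.1 : 23.1 : 83.3 : 100.0

Each Dg atom is independently Dg-121 (p = 0.2173) or Dg-123 (q = 0.7827); the cluster is the binomial expansion (p + q)^3.
P(M) = 0.2173^3 = 0.010261
P(M+2) = 3 × 0.2173^2 × 0.7827^1 = 0.110876
P(M+4) = 3 × 0.2173^1 × 0.7827^2 = 0.399367
P(M+6) = 0.7827^3 = 0.479497
The M+6 peak is largest (0.479497); scaling to 100 gives 2.1 : 23.1 : 83.3 : 100.0.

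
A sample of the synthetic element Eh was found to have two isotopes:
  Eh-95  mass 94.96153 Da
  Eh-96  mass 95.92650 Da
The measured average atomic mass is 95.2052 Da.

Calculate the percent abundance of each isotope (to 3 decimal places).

With x = fraction of Eh-95 (so Eh-96 is 1 − x):
94.96153·x + 95.92650·(1 − x) = 95.2052
(94.96153 − 95.92650)·x = 95.2052 − 95.92650
x = -0.72130 / -0.96497 = 0.74748 → 74.748% Eh-95, 25.252% Eh-96.

Eh-95: 74.748%, Eh-96: 25.252%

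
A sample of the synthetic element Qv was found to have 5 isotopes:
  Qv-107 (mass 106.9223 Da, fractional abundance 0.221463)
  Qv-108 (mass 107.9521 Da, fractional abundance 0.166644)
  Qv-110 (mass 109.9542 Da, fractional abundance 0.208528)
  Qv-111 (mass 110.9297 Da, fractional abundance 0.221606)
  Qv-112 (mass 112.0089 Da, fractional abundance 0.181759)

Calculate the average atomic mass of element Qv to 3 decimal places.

Ar = Σ fᵢ·mᵢ = 0.221463 × 106.9223 + 0.166644 × 107.9521 + 0.208528 × 109.9542 + 0.221606 × 110.9297 + 0.181759 × 112.0089
= 23.67933 + 17.98957 + 22.92853 + 24.58269 + 20.35863 = 109.53875 Da

109.539 Da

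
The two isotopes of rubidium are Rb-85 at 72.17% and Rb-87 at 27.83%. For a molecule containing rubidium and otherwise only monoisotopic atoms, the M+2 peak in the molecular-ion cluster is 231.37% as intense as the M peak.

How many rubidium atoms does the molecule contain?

With n Rb atoms, P(M+2)/P(M) = C(n,1)·p^(n−1)q / p^n = n·q/p = n · 0.2783/0.7217.
n = 2.3137 × 0.7217/0.2783 = 6.00 ≈ 6

6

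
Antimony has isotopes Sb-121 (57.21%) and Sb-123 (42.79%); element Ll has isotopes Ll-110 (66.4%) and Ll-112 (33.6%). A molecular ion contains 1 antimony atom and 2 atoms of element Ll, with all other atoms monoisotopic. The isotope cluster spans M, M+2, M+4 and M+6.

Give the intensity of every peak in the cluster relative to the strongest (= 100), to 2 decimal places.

56.82 : 100.00 : 57.56 : 10.88

Antimony pattern (n=1): 0.5721 : 0.4279
Element Ll pattern (n=2): 0.440896 : 0.446208 : 0.112896
Convolve the two distributions (both contribute in 2-u steps):
  M: 0.5721×0.440896 = 0.252237
  M+2: 0.5721×0.446208 + 0.4279×0.440896 = 0.443935
  M+4: 0.5721×0.112896 + 0.4279×0.446208 = 0.255520
  M+6: 0.4279×0.112896 = 0.048308
Scale to base peak (0.443935) = 100: 56.82 : 100.00 : 57.56 : 10.88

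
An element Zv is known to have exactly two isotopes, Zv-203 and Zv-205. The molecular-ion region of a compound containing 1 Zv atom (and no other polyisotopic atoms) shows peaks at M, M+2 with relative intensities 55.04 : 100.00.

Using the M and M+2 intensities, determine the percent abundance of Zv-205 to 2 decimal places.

Let p = fractional abundance of Zv-203. I(M+2)/I(M) = [C(1,1)·p^0·(1−p)] / p^1 = 1·(1−p)/p = 100.00/55.04 = 1.8169
(1−p)/p = 1.8169/1 = 1.8169  ⇒  p = 1/(1 + 1.8169) = 0.3550
Zv-203: 35.50%, Zv-205: 64.50%.

64.50%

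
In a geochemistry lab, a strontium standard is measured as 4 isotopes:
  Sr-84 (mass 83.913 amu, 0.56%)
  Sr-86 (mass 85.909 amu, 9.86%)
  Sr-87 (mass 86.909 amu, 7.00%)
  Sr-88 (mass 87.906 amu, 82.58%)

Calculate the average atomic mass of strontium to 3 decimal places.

87.617 amu

Average mass = Σ (abundance × isotope mass) = 0.0056 × 83.913 + 0.0986 × 85.909 + 0.0700 × 86.909 + 0.8258 × 87.906
= 0.4699 + 8.4706 + 6.0836 + 72.5928 = 87.6169 amu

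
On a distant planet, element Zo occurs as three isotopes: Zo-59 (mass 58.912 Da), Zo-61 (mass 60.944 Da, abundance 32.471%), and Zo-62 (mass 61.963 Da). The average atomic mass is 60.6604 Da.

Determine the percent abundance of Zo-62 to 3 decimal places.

35.680%

The remaining 67.529% is split between Zo-59 (fraction x) and Zo-62 (fraction 0.67529 − x).
Substituting: 58.912x + 61.963(0.67529 − x) = 40.87127376
(58.912 − 61.963)x = -0.97172051  ⇒  x = 0.31849, y = 0.35680
Zo-59: 31.849%, Zo-62: 35.680%.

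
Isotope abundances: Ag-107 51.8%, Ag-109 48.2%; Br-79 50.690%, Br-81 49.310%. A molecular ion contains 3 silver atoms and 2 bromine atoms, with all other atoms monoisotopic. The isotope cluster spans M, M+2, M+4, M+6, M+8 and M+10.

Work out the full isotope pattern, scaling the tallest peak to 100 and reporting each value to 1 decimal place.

11.1 : 52.8 : 100.0 : 94.7 : 44.9 : 8.5

Silver pattern (n=3): 0.13899183 : 0.3879965 : 0.3610315 : 0.11198017
Bromine pattern (n=2): 0.25694761 : 0.49990478 : 0.24314761
Convolve the two distributions (both contribute in 2-u steps):
  M: 0.13899183×0.25694761 = 0.035714
  M+2: 0.13899183×0.49990478 + 0.3879965×0.25694761 = 0.169177
  M+4: 0.13899183×0.24314761 + 0.3879965×0.49990478 + 0.3610315×0.25694761 = 0.320523
  M+6: 0.3879965×0.24314761 + 0.3610315×0.49990478 + 0.11198017×0.25694761 = 0.303595
  M+8: 0.3610315×0.24314761 + 0.11198017×0.49990478 = 0.143763
  M+10: 0.11198017×0.24314761 = 0.027228
Scale to base peak (0.320523) = 100: 11.1 : 52.8 : 100.0 : 94.7 : 44.9 : 8.5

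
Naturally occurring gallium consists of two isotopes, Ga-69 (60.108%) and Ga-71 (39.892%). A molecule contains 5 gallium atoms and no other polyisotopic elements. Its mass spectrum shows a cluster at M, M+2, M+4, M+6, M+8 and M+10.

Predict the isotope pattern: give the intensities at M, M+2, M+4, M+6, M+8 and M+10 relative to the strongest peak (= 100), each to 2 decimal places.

Each Ga atom is independently Ga-69 (p = 0.60108) or Ga-71 (q = 0.39892); the cluster is the binomial expansion (p + q)^5.
P(M) = 0.60108^5 = 0.078462
P(M+2) = 5 × 0.60108^4 × 0.39892^1 = 0.260366
P(M+4) = 10 × 0.60108^3 × 0.39892^2 = 0.345596
P(M+6) = 10 × 0.60108^2 × 0.39892^3 = 0.229362
P(M+8) = 5 × 0.60108^1 × 0.39892^4 = 0.076111
P(M+10) = 0.39892^5 = 0.010103
The M+4 peak is largest (0.345596); scaling to 100 gives 22.70 : 75.34 : 100.00 : 66.37 : 22.02 : 2.92.

22.70 : 75.34 : 100.00 : 66.37 : 22.02 : 2.92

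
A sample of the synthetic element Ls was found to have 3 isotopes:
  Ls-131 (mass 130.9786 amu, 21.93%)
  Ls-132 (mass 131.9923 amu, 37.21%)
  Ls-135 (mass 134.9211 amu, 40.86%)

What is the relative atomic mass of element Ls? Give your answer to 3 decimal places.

132.967 amu

Weight each isotope mass by its fractional abundance: 0.2193 × 130.9786 + 0.3721 × 131.9923 + 0.4086 × 134.9211
= 28.72361 + 49.11433 + 55.12876 = 132.96670 amu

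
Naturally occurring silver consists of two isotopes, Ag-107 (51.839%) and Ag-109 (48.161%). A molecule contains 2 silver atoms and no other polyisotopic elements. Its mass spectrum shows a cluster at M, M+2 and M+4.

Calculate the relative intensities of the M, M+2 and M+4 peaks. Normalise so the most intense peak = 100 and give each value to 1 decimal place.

The 2 Ag atoms are independent, so intensities follow the terms of (0.51839 + 0.48161)^2.
P(M) = 0.51839^2 = 0.268728
P(M+2) = 2 × 0.51839^1 × 0.48161^1 = 0.499324
P(M+4) = 0.48161^2 = 0.231948
The M+2 peak is largest (0.499324); scaling to 100 gives 53.8 : 100.0 : 46.5.

53.8 : 100.0 : 46.5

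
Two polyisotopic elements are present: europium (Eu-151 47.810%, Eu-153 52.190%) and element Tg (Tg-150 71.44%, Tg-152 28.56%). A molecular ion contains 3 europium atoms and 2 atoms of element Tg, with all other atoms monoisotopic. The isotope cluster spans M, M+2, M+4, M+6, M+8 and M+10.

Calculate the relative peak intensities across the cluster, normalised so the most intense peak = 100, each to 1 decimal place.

15.7 : 64.1 : 100.0 : 73.7 : 25.4 : 3.3

Europium pattern (n=3): 0.10928391 : 0.3578871 : 0.39067407 : 0.14215492
Element Tg pattern (n=2): 0.51036736 : 0.40806528 : 0.08156736
Convolve the two distributions (both contribute in 2-u steps):
  M: 0.10928391×0.51036736 = 0.055775
  M+2: 0.10928391×0.40806528 + 0.3578871×0.51036736 = 0.227249
  M+4: 0.10928391×0.08156736 + 0.3578871×0.40806528 + 0.39067407×0.51036736 = 0.354343
  M+6: 0.3578871×0.08156736 + 0.39067407×0.40806528 + 0.14215492×0.51036736 = 0.261164
  M+8: 0.39067407×0.08156736 + 0.14215492×0.40806528 = 0.089875
  M+10: 0.14215492×0.08156736 = 0.011595
Scale to base peak (0.354343) = 100: 15.7 : 64.1 : 100.0 : 73.7 : 25.4 : 3.3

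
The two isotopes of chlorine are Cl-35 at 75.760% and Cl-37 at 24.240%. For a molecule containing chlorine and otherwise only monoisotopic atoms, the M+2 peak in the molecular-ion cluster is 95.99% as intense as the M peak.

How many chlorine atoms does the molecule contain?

3

With n Cl atoms, P(M+2)/P(M) = C(n,1)·p^(n−1)q / p^n = n·q/p = n · 0.24240/0.75760.
n = 0.9599 × 0.75760/0.24240 = 3.00 ≈ 3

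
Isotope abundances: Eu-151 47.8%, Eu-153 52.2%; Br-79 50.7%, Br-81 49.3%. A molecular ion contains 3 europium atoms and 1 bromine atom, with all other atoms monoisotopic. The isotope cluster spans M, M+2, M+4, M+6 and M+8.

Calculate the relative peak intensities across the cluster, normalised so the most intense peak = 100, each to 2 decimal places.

Europium pattern (n=3): 0.10921535 : 0.35780594 : 0.39074206 : 0.14223665
Bromine pattern (n=1): 0.5070 : 0.4930
Convolve the two distributions (both contribute in 2-u steps):
  M: 0.10921535×0.5070 = 0.055372
  M+2: 0.10921535×0.4930 + 0.35780594×0.5070 = 0.235251
  M+4: 0.35780594×0.4930 + 0.39074206×0.5070 = 0.374505
  M+6: 0.39074206×0.4930 + 0.14223665×0.5070 = 0.264750
  M+8: 0.14223665×0.4930 = 0.070123
Scale to base peak (0.374505) = 100: 14.79 : 62.82 : 100.00 : 70.69 : 18.72

14.79 : 62.82 : 100.00 : 70.69 : 18.72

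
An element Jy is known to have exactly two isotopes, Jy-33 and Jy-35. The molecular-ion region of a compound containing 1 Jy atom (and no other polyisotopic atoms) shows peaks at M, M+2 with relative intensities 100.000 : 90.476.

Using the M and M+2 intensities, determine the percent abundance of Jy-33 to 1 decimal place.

52.5%

If p is the fraction of Jy that is Jy-33, then I(M+2)/I(M) = [C(1,1)·p^0·(1−p)] / p^1 = 1·(1−p)/p = 90.476/100.000 = 0.9048
(1−p)/p = 0.9048/1 = 0.9048  ⇒  p = 1/(1 + 0.9048) = 0.5250
Jy-33: 52.5%, Jy-35: 47.5%.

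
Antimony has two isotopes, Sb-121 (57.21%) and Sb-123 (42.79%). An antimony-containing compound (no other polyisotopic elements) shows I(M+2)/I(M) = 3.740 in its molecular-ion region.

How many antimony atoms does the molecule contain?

5

With n Sb atoms, P(M+2)/P(M) = C(n,1)·p^(n−1)q / p^n = n·q/p = n · 0.4279/0.5721.
n = 3.740 × 0.5721/0.4279 = 5.00 ≈ 5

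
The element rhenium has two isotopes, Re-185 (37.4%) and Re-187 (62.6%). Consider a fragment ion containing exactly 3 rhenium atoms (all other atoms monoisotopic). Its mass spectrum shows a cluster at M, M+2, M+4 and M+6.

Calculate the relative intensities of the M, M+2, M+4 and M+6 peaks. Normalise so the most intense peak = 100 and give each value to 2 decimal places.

11.90 : 59.74 : 100.00 : 55.79

Each Re atom is independently Re-185 (p = 0.374) or Re-187 (q = 0.626); the cluster is the binomial expansion (p + q)^3.
P(M) = 0.374^3 = 0.052314
P(M+2) = 3 × 0.374^2 × 0.626^1 = 0.262687
P(M+4) = 3 × 0.374^1 × 0.626^2 = 0.439685
P(M+6) = 0.626^3 = 0.245314
The M+4 peak is largest (0.439685); scaling to 100 gives 11.90 : 59.74 : 100.00 : 55.79.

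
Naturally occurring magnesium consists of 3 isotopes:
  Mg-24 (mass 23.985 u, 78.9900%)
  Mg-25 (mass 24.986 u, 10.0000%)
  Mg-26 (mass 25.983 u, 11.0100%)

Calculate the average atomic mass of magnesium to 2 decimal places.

Weight each isotope mass by its fractional abundance: 0.789900 × 23.985 + 0.100000 × 24.986 + 0.110100 × 25.983
= 18.9458 + 2.4986 + 2.8607 = 24.3051 u

24.31 u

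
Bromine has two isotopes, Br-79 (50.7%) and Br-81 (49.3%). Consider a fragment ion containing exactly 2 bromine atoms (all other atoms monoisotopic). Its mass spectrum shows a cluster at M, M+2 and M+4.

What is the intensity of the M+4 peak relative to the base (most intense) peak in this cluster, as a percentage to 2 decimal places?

48.62%

Binomial terms of (0.507 + 0.493)^2: M 0.2570, M+2 0.4999, M+4 0.2430 → M+2 is the base peak.
P(M+2) = C(2,1) × 0.507^1 × 0.493^1 = 2 × 0.5070 × 0.4930 = 0.499902 (base)
P(M+4) = C(2,2) × 0.507^0 × 0.493^2 = 1 × 1.0000 × 0.243049 = 0.243049
Relative intensity = 0.243049 / 0.499902 × 100 = 48.62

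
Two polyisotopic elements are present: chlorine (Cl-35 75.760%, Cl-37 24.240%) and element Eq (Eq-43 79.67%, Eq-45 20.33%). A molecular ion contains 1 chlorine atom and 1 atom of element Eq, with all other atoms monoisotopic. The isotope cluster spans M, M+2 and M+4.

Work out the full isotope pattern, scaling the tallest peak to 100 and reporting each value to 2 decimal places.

100.00 : 57.51 : 8.16

Chlorine pattern (n=1): 0.7576 : 0.2424
Element Eq pattern (n=1): 0.7967 : 0.2033
Convolve the two distributions (both contribute in 2-u steps):
  M: 0.7576×0.7967 = 0.603580
  M+2: 0.7576×0.2033 + 0.2424×0.7967 = 0.347140
  M+4: 0.2424×0.2033 = 0.049280
Scale to base peak (0.603580) = 100: 100.00 : 57.51 : 8.16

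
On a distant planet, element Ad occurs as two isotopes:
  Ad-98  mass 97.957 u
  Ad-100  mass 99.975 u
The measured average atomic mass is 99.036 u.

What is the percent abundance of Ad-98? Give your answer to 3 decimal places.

46.531%

Writing the weighted mean with unknown fraction x of Ad-98:
97.957·x + 99.975·(1 − x) = 99.036
(97.957 − 99.975)·x = 99.036 − 99.975
x = -0.939 / -2.018 = 0.46531 → 46.531% Ad-98, 53.469% Ad-100.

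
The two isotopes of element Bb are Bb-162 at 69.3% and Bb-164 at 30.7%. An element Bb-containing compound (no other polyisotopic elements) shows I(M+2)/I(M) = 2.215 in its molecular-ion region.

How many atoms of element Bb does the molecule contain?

With n Bb atoms, P(M+2)/P(M) = C(n,1)·p^(n−1)q / p^n = n·q/p = n · 0.307/0.693.
n = 2.215 × 0.693/0.307 = 5.00 ≈ 5

5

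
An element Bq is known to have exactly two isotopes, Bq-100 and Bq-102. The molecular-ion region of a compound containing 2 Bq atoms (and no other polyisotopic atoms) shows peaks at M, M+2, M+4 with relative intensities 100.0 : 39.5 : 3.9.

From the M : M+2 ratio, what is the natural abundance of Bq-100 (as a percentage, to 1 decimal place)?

83.5%

Write p for the Bq-100 fraction. I(M+2)/I(M) = [C(2,1)·p^1·(1−p)] / p^2 = 2·(1−p)/p = 39.5/100.0 = 0.3950
(1−p)/p = 0.3950/2 = 0.1975  ⇒  p = 1/(1 + 0.1975) = 0.8351
Bq-100: 83.5%, Bq-102: 16.5%.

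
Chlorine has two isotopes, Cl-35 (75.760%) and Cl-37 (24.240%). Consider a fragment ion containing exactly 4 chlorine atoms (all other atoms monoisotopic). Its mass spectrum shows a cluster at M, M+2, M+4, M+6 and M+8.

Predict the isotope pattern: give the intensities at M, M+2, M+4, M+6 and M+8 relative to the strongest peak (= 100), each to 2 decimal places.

78.14 : 100.00 : 47.99 : 10.24 : 0.82

Expanding (0.75760 + 0.24240)^4:
P(M) = 0.75760^4 = 0.329428
P(M+2) = 4 × 0.75760^3 × 0.24240^1 = 0.421612
P(M+4) = 6 × 0.75760^2 × 0.24240^2 = 0.202347
P(M+6) = 4 × 0.75760^1 × 0.24240^3 = 0.043162
P(M+8) = 0.24240^4 = 0.003452
The M+2 peak is largest (0.421612); scaling to 100 gives 78.14 : 100.00 : 47.99 : 10.24 : 0.82.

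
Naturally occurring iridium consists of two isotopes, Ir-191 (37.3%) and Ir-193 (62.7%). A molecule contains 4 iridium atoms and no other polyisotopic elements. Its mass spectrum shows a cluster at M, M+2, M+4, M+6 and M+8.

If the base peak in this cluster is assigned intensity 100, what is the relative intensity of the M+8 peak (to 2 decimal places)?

42.02

Binomial terms of (0.373 + 0.627)^4: M 0.0194, M+2 0.1302, M+4 0.3282, M+6 0.3678, M+8 0.1546 → M+6 is the base peak.
P(M+6) = C(4,3) × 0.373^1 × 0.627^3 = 4 × 0.3730 × 0.24649188 = 0.367766 (base)
P(M+8) = C(4,4) × 0.373^0 × 0.627^4 = 1 × 1.0000 × 0.15455041 = 0.154550
Relative intensity = 0.154550 / 0.367766 × 100 = 42.02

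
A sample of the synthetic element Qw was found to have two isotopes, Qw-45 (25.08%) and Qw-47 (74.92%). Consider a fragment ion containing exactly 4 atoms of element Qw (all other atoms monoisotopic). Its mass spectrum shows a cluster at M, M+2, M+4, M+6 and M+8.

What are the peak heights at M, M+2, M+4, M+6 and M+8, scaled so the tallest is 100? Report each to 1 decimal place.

Expanding (0.2508 + 0.7492)^4:
P(M) = 0.2508^4 = 0.003956
P(M+2) = 4 × 0.2508^3 × 0.7492^1 = 0.047276
P(M+4) = 6 × 0.2508^2 × 0.7492^2 = 0.211837
P(M+6) = 4 × 0.2508^1 × 0.7492^3 = 0.421872
P(M+8) = 0.7492^4 = 0.315058
The M+6 peak is largest (0.421872); scaling to 100 gives 0.9 : 11.2 : 50.2 : 100.0 : 74.7.

0.9 : 11.2 : 50.2 : 100.0 : 74.7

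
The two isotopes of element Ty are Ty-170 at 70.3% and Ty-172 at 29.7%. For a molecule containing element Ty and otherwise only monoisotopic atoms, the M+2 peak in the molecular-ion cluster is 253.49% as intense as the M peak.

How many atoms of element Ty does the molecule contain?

The M+2/M ratio from n Ty atoms is n · q/p = n · 0.297/0.703.
n = 2.5349 × 0.703/0.297 = 6.00 ≈ 6

6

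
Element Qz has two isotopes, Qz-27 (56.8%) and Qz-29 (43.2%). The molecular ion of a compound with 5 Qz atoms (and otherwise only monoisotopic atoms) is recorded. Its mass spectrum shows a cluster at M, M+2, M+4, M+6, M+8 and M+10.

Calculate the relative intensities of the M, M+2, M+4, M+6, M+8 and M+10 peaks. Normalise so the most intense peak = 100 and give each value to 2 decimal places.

Expanding (0.568 + 0.432)^5:
P(M) = 0.568^5 = 0.059121
P(M+2) = 5 × 0.568^4 × 0.432^1 = 0.224826
P(M+4) = 10 × 0.568^3 × 0.432^2 = 0.341989
P(M+6) = 10 × 0.568^2 × 0.432^3 = 0.260105
P(M+8) = 5 × 0.568^1 × 0.432^4 = 0.098913
P(M+10) = 0.432^5 = 0.015046
The M+4 peak is largest (0.341989); scaling to 100 gives 17.29 : 65.74 : 100.00 : 76.06 : 28.92 : 4.40.

17.29 : 65.74 : 100.00 : 76.06 : 28.92 : 4.40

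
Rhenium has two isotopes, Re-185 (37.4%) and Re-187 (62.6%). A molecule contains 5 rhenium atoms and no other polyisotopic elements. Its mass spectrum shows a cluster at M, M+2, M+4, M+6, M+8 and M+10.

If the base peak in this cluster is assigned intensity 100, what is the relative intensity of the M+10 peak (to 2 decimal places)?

28.02

(0.374 + 0.626)^5 gives M 0.0073, M+2 0.0612, M+4 0.2050, M+6 0.3431, M+8 0.2872, M+10 0.0961; the largest is M+6.
P(M+6) = C(5,3) × 0.374^2 × 0.626^3 = 10 × 0.139876 × 0.24531438 = 0.343136 (base)
P(M+10) = C(5,5) × 0.374^0 × 0.626^5 = 1 × 1.0000 × 0.09613282 = 0.096133
Relative intensity = 0.096133 / 0.343136 × 100 = 28.02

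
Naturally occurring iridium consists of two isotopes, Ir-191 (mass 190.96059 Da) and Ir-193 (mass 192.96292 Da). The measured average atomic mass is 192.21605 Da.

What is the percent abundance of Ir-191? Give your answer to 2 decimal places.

37.30%

Let x be the fractional abundance of Ir-191; then Ir-193 has abundance 1 − x.
190.96059·x + 192.96292·(1 − x) = 192.21605
(190.96059 − 192.96292)·x = 192.21605 − 192.96292
x = -0.74687 / -2.00233 = 0.37300 → 37.30% Ir-191, 62.70% Ir-193.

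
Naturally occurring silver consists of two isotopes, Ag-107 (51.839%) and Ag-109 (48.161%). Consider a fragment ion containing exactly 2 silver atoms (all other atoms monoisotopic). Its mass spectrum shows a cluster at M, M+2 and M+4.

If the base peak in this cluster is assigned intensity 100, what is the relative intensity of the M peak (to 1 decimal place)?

Term probabilities: M 0.2687, M+2 0.4993, M+4 0.2319. Base peak = M+2.
P(M+2) = C(2,1) × 0.51839^1 × 0.48161^1 = 2 × 0.51839 × 0.48161 = 0.499324 (base)
P(M) = C(2,0) × 0.51839^2 × 0.48161^0 = 1 × 0.26872819 × 1.0000 = 0.268728
Relative intensity = 0.268728 / 0.499324 × 100 = 53.8

53.8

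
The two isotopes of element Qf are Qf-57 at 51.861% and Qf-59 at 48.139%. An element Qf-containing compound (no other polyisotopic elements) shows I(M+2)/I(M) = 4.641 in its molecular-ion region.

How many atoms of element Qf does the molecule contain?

5

For n independent Qf atoms, I(M+2)/I(M) = n · (abundance Qf-59) / (abundance Qf-57) = n · 0.48139/0.51861.
n = 4.641 × 0.51861/0.48139 = 5.00 ≈ 5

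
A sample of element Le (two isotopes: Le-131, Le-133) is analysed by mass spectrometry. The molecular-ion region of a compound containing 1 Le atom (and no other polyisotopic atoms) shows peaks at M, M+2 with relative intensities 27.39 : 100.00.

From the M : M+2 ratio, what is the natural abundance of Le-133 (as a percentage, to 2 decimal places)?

78.50%

If p is the fraction of Le that is Le-131, then I(M+2)/I(M) = [C(1,1)·p^0·(1−p)] / p^1 = 1·(1−p)/p = 100.00/27.39 = 3.6510
(1−p)/p = 3.6510/1 = 3.6510  ⇒  p = 1/(1 + 3.6510) = 0.2150
Le-131: 21.50%, Le-133: 78.50%.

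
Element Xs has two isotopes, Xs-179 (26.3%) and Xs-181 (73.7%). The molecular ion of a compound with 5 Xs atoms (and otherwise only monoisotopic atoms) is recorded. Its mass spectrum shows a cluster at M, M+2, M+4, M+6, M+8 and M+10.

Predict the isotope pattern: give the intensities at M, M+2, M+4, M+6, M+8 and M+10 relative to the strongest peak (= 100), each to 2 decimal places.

0.32 : 4.54 : 25.47 : 71.37 : 100.00 : 56.05

The 5 Xs atoms are independent, so intensities follow the terms of (0.263 + 0.737)^5.
P(M) = 0.263^5 = 0.001258
P(M+2) = 5 × 0.263^4 × 0.737^1 = 0.017630
P(M+4) = 10 × 0.263^3 × 0.737^2 = 0.098810
P(M+6) = 10 × 0.263^2 × 0.737^3 = 0.276894
P(M+8) = 5 × 0.263^1 × 0.737^4 = 0.387968
P(M+10) = 0.737^5 = 0.217439
The M+8 peak is largest (0.387968); scaling to 100 gives 0.32 : 4.54 : 25.47 : 71.37 : 100.00 : 56.05.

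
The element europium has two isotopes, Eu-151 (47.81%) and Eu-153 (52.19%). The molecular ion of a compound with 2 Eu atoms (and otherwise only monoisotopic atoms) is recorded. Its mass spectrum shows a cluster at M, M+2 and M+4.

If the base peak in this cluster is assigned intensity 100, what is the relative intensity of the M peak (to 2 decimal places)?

Binomial terms of (0.4781 + 0.5219)^2: M 0.2286, M+2 0.4990, M+4 0.2724 → M+2 is the base peak.
P(M+2) = C(2,1) × 0.4781^1 × 0.5219^1 = 2 × 0.4781 × 0.5219 = 0.499041 (base)
P(M) = C(2,0) × 0.4781^2 × 0.5219^0 = 1 × 0.22857961 × 1.0000 = 0.228580
Relative intensity = 0.228580 / 0.499041 × 100 = 45.80

45.80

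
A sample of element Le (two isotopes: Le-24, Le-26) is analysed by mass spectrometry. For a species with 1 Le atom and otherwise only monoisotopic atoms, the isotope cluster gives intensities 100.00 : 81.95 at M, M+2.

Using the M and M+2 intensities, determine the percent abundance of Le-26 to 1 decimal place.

45.0%

Let p = fractional abundance of Le-24. I(M+2)/I(M) = [C(1,1)·p^0·(1−p)] / p^1 = 1·(1−p)/p = 81.95/100.00 = 0.8195
(1−p)/p = 0.8195/1 = 0.8195  ⇒  p = 1/(1 + 0.8195) = 0.5496
Le-24: 55.0%, Le-26: 45.0%.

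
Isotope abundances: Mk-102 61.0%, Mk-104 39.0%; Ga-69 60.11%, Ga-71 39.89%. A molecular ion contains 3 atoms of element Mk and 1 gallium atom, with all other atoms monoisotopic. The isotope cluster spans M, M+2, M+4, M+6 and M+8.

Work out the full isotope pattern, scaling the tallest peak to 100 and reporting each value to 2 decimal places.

38.73 : 100.00 : 96.80 : 41.64 : 6.72

Element Mk pattern (n=3): 0.226981 : 0.435357 : 0.278343 : 0.059319
Gallium pattern (n=1): 0.6011 : 0.3989
Convolve the two distributions (both contribute in 2-u steps):
  M: 0.226981×0.6011 = 0.136438
  M+2: 0.226981×0.3989 + 0.435357×0.6011 = 0.352236
  M+4: 0.435357×0.3989 + 0.278343×0.6011 = 0.340976
  M+6: 0.278343×0.3989 + 0.059319×0.6011 = 0.146688
  M+8: 0.059319×0.3989 = 0.023662
Scale to base peak (0.352236) = 100: 38.73 : 100.00 : 96.80 : 41.64 : 6.72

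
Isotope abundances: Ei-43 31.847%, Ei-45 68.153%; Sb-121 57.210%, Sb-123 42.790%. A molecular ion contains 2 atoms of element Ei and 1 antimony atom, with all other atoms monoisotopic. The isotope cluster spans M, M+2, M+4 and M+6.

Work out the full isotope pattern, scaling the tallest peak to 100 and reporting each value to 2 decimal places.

Element Ei pattern (n=2): 0.10142314 : 0.43409372 : 0.46448314
Antimony pattern (n=1): 0.5721 : 0.4279
Convolve the two distributions (both contribute in 2-u steps):
  M: 0.10142314×0.5721 = 0.058024
  M+2: 0.10142314×0.4279 + 0.43409372×0.5721 = 0.291744
  M+4: 0.43409372×0.4279 + 0.46448314×0.5721 = 0.451480
  M+6: 0.46448314×0.4279 = 0.198752
Scale to base peak (0.451480) = 100: 12.85 : 64.62 : 100.00 : 44.02

12.85 : 64.62 : 100.00 : 44.02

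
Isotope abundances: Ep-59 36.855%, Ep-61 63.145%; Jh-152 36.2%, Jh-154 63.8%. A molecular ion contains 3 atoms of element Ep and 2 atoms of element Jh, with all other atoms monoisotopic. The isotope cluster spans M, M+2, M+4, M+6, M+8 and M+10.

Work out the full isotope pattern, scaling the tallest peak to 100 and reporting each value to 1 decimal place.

1.9 : 16.7 : 57.7 : 100.0 : 86.6 : 30.0

Element Ep pattern (n=3): 0.05005982 : 0.25730786 : 0.44085483 : 0.25177749
Element Jh pattern (n=2): 0.131044 : 0.461912 : 0.407044
Convolve the two distributions (both contribute in 2-u steps):
  M: 0.05005982×0.131044 = 0.006560
  M+2: 0.05005982×0.461912 + 0.25730786×0.131044 = 0.056842
  M+4: 0.05005982×0.407044 + 0.25730786×0.461912 + 0.44085483×0.131044 = 0.197002
  M+6: 0.25730786×0.407044 + 0.44085483×0.461912 + 0.25177749×0.131044 = 0.341366
  M+8: 0.44085483×0.407044 + 0.25177749×0.461912 = 0.295746
  M+10: 0.25177749×0.407044 = 0.102485
Scale to base peak (0.341366) = 100: 1.9 : 16.7 : 57.7 : 100.0 : 86.6 : 30.0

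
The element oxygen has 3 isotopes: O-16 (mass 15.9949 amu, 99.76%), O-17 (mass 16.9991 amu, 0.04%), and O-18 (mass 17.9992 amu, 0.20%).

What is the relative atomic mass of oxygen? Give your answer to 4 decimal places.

15.9993 amu

The abundance-weighted mean is 0.9976 × 15.9949 + 0.0004 × 16.9991 + 0.0020 × 17.9992
= 15.95651 + 0.00680 + 0.03600 = 15.99931 amu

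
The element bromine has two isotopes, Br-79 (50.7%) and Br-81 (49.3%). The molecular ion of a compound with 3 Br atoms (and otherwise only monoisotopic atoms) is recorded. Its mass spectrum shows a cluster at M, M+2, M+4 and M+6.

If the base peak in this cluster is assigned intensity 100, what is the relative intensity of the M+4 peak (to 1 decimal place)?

Term probabilities: M 0.1303, M+2 0.3802, M+4 0.3697, M+6 0.1198. Base peak = M+2.
P(M+2) = C(3,1) × 0.507^2 × 0.493^1 = 3 × 0.257049 × 0.4930 = 0.380175 (base)
P(M+4) = C(3,2) × 0.507^1 × 0.493^2 = 3 × 0.5070 × 0.243049 = 0.369678
Relative intensity = 0.369678 / 0.380175 × 100 = 97.2

97.2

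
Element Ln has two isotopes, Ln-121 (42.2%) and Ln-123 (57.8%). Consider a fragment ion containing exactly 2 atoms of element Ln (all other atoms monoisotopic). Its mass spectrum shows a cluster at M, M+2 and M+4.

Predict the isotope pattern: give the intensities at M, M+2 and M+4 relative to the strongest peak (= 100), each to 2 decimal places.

36.51 : 100.00 : 68.48

Each Ln atom is independently Ln-121 (p = 0.422) or Ln-123 (q = 0.578); the cluster is the binomial expansion (p + q)^2.
P(M) = 0.422^2 = 0.178084
P(M+2) = 2 × 0.422^1 × 0.578^1 = 0.487832
P(M+4) = 0.578^2 = 0.334084
The M+2 peak is largest (0.487832); scaling to 100 gives 36.51 : 100.00 : 68.48.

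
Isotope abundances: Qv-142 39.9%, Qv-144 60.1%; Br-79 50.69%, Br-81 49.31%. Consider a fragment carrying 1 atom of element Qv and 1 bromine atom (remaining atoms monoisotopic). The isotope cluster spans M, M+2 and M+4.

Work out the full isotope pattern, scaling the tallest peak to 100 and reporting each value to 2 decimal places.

Element Qv pattern (n=1): 0.3990 : 0.6010
Bromine pattern (n=1): 0.5069 : 0.4931
Convolve the two distributions (both contribute in 2-u steps):
  M: 0.3990×0.5069 = 0.202253
  M+2: 0.3990×0.4931 + 0.6010×0.5069 = 0.501394
  M+4: 0.6010×0.4931 = 0.296353
Scale to base peak (0.501394) = 100: 40.34 : 100.00 : 59.11

40.34 : 100.00 : 59.11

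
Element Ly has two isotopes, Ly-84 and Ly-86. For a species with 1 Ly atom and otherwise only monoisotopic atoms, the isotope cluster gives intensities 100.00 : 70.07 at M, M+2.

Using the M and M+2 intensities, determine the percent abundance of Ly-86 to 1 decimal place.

41.2%

Let p = fractional abundance of Ly-84. I(M+2)/I(M) = [C(1,1)·p^0·(1−p)] / p^1 = 1·(1−p)/p = 70.07/100.00 = 0.7007
(1−p)/p = 0.7007/1 = 0.7007  ⇒  p = 1/(1 + 0.7007) = 0.5880
Ly-84: 58.8%, Ly-86: 41.2%.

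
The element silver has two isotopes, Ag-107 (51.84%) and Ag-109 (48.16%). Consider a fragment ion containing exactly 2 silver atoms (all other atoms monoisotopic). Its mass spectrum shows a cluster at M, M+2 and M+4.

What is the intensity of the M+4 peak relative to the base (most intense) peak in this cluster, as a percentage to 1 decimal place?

46.5%

Term probabilities: M 0.2687, M+2 0.4993, M+4 0.2319. Base peak = M+2.
P(M+2) = C(2,1) × 0.5184^1 × 0.4816^1 = 2 × 0.5184 × 0.4816 = 0.499323 (base)
P(M+4) = C(2,2) × 0.5184^0 × 0.4816^2 = 1 × 1.0000 × 0.23193856 = 0.231939
Relative intensity = 0.231939 / 0.499323 × 100 = 46.5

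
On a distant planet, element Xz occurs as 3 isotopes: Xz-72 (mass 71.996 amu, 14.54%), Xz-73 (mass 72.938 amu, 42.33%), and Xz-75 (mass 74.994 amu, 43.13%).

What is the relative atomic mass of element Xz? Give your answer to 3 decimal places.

Average mass = Σ (abundance × isotope mass) = 0.1454 × 71.996 + 0.4233 × 72.938 + 0.4313 × 74.994
= 10.4682 + 30.8747 + 32.3449 = 73.6878 amu

73.688 amu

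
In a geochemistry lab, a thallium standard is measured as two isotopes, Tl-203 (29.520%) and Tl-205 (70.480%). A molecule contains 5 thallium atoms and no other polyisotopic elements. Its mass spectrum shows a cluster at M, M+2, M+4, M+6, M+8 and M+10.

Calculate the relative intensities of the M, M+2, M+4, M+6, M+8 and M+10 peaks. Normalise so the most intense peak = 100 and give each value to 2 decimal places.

Expanding (0.29520 + 0.70480)^5:
P(M) = 0.29520^5 = 0.002242
P(M+2) = 5 × 0.29520^4 × 0.70480^1 = 0.026761
P(M+4) = 10 × 0.29520^3 × 0.70480^2 = 0.127785
P(M+6) = 10 × 0.29520^2 × 0.70480^3 = 0.305092
P(M+8) = 5 × 0.29520^1 × 0.70480^4 = 0.364208
P(M+10) = 0.70480^5 = 0.173912
The M+8 peak is largest (0.364208); scaling to 100 gives 0.62 : 7.35 : 35.09 : 83.77 : 100.00 : 47.75.

0.62 : 7.35 : 35.09 : 83.77 : 100.00 : 47.75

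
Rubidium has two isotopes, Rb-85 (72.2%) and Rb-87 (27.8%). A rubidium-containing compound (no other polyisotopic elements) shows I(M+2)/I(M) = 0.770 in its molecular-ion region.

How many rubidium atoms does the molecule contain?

2

The M+2/M ratio from n Rb atoms is n · q/p = n · 0.278/0.722.
n = 0.770 × 0.722/0.278 = 2.00 ≈ 2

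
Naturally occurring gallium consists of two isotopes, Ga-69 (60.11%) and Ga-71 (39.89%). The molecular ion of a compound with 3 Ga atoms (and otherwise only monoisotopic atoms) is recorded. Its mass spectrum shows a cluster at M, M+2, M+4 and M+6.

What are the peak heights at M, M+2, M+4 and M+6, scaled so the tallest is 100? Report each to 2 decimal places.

Each Ga atom is independently Ga-69 (p = 0.6011) or Ga-71 (q = 0.3989); the cluster is the binomial expansion (p + q)^3.
P(M) = 0.6011^3 = 0.217190
P(M+2) = 3 × 0.6011^2 × 0.3989^1 = 0.432393
P(M+4) = 3 × 0.6011^1 × 0.3989^2 = 0.286943
P(M+6) = 0.3989^3 = 0.063473
The M+2 peak is largest (0.432393); scaling to 100 gives 50.23 : 100.00 : 66.36 : 14.68.

50.23 : 100.00 : 66.36 : 14.68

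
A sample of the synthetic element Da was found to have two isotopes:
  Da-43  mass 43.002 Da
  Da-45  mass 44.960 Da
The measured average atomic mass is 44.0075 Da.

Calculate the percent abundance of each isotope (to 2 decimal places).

With x = fraction of Da-43 (so Da-45 is 1 − x):
43.002·x + 44.960·(1 − x) = 44.0075
(43.002 − 44.960)·x = 44.0075 − 44.960
x = -0.9525 / -1.958 = 0.48647 → 48.65% Da-43, 51.35% Da-45.

Da-43: 48.65%, Da-45: 51.35%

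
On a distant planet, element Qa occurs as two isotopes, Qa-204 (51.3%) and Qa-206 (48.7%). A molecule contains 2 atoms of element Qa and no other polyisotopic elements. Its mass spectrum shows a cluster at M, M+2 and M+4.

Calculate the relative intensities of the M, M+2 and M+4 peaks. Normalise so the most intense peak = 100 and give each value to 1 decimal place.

52.7 : 100.0 : 47.5

The 2 Qa atoms are independent, so intensities follow the terms of (0.513 + 0.487)^2.
P(M) = 0.513^2 = 0.263169
P(M+2) = 2 × 0.513^1 × 0.487^1 = 0.499662
P(M+4) = 0.487^2 = 0.237169
The M+2 peak is largest (0.499662); scaling to 100 gives 52.7 : 100.0 : 47.5.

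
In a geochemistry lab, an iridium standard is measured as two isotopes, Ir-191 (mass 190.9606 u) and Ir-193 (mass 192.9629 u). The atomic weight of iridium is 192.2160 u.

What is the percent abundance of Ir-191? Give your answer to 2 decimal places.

Let x be the fractional abundance of Ir-191; then Ir-193 has abundance 1 − x.
190.9606·x + 192.9629·(1 − x) = 192.2160
(190.9606 − 192.9629)·x = 192.2160 − 192.9629
x = -0.7469 / -2.0023 = 0.37302 → 37.30% Ir-191, 62.70% Ir-193.

37.30%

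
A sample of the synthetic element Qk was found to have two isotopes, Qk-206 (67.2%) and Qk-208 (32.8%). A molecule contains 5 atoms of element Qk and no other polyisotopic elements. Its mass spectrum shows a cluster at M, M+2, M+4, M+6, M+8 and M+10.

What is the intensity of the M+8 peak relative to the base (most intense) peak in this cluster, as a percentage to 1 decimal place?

11.6%

Term probabilities: M 0.1370, M+2 0.3344, M+4 0.3265, M+6 0.1594, M+8 0.0389, M+10 0.0038. Base peak = M+2.
P(M+2) = C(5,1) × 0.672^4 × 0.328^1 = 5 × 0.20392811 × 0.3280 = 0.334442 (base)
P(M+8) = C(5,4) × 0.672^1 × 0.328^4 = 5 × 0.6720 × 0.01157432 = 0.038890
Relative intensity = 0.038890 / 0.334442 × 100 = 11.6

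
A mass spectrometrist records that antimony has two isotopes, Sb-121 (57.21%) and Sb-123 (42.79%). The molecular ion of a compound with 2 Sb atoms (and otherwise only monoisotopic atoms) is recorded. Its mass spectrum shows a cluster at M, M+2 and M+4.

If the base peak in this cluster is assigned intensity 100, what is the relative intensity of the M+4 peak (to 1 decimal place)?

37.4

Term probabilities: M 0.3273, M+2 0.4896, M+4 0.1831. Base peak = M+2.
P(M+2) = C(2,1) × 0.5721^1 × 0.4279^1 = 2 × 0.5721 × 0.4279 = 0.489603 (base)
P(M+4) = C(2,2) × 0.5721^0 × 0.4279^2 = 1 × 1.0000 × 0.18309841 = 0.183098
Relative intensity = 0.183098 / 0.489603 × 100 = 37.4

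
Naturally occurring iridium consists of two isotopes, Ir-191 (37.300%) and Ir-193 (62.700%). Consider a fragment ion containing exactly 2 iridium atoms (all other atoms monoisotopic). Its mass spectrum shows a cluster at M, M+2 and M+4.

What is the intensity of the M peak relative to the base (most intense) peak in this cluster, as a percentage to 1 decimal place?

Binomial terms of (0.37300 + 0.62700)^2: M 0.1391, M+2 0.4677, M+4 0.3931 → M+2 is the base peak.
P(M+2) = C(2,1) × 0.37300^1 × 0.62700^1 = 2 × 0.3730 × 0.6270 = 0.467742 (base)
P(M) = C(2,0) × 0.37300^2 × 0.62700^0 = 1 × 0.139129 × 1.0000 = 0.139129
Relative intensity = 0.139129 / 0.467742 × 100 = 29.7

29.7%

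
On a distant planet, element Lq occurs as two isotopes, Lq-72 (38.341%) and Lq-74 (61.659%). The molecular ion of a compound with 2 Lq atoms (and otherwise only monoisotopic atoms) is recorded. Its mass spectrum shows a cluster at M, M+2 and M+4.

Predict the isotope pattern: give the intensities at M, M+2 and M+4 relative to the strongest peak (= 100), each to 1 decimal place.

Each Lq atom is independently Lq-72 (p = 0.38341) or Lq-74 (q = 0.61659); the cluster is the binomial expansion (p + q)^2.
P(M) = 0.38341^2 = 0.147003
P(M+2) = 2 × 0.38341^1 × 0.61659^1 = 0.472814
P(M+4) = 0.61659^2 = 0.380183
The M+2 peak is largest (0.472814); scaling to 100 gives 31.1 : 100.0 : 80.4.

31.1 : 100.0 : 80.4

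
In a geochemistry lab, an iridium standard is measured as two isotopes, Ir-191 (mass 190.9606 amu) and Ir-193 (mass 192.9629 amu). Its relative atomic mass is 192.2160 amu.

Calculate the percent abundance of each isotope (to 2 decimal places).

Ir-191: 37.30%, Ir-193: 62.70%

Writing the weighted mean with unknown fraction x of Ir-191:
190.9606·x + 192.9629·(1 − x) = 192.2160
(190.9606 − 192.9629)·x = 192.2160 − 192.9629
x = -0.7469 / -2.0023 = 0.37302 → 37.30% Ir-191, 62.70% Ir-193.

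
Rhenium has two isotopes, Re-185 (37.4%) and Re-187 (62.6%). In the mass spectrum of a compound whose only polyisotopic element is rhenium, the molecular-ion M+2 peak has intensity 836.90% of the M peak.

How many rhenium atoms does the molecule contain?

5

The M+2/M ratio from n Re atoms is n · q/p = n · 0.626/0.374.
n = 8.3690 × 0.374/0.626 = 5.00 ≈ 5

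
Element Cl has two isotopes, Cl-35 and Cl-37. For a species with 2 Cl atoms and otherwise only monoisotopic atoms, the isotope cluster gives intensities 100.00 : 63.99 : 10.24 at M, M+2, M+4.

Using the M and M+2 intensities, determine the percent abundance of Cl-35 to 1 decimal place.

75.8%

If p is the fraction of Cl that is Cl-35, then I(M+2)/I(M) = [C(2,1)·p^1·(1−p)] / p^2 = 2·(1−p)/p = 63.99/100.00 = 0.6399
(1−p)/p = 0.6399/2 = 0.3200  ⇒  p = 1/(1 + 0.3200) = 0.7576
Cl-35: 75.8%, Cl-37: 24.2%.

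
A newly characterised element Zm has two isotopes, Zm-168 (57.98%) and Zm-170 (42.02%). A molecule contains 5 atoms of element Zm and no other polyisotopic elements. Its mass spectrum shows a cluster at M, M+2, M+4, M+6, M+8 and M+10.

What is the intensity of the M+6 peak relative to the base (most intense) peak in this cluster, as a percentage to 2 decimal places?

Term probabilities: M 0.0655, M+2 0.2374, M+4 0.3441, M+6 0.2494, M+8 0.0904, M+10 0.0131. Base peak = M+4.
P(M+4) = C(5,2) × 0.5798^3 × 0.4202^2 = 10 × 0.19491023 × 0.17656804 = 0.344149 (base)
P(M+6) = C(5,3) × 0.5798^2 × 0.4202^3 = 10 × 0.33616804 × 0.07419389 = 0.249416
Relative intensity = 0.249416 / 0.344149 × 100 = 72.47

72.47%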